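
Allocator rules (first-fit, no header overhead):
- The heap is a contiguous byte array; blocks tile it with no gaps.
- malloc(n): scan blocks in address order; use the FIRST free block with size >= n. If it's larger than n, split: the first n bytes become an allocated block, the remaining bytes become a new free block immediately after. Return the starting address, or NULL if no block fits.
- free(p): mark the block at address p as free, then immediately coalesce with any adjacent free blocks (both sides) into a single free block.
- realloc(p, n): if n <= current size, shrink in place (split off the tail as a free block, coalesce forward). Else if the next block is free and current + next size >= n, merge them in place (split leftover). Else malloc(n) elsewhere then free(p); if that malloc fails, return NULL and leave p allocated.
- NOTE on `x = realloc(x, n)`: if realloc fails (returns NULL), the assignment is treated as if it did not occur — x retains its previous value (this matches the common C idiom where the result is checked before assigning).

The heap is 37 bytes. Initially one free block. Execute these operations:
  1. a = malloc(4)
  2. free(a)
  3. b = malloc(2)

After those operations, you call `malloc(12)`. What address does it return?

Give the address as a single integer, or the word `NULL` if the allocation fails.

Op 1: a = malloc(4) -> a = 0; heap: [0-3 ALLOC][4-36 FREE]
Op 2: free(a) -> (freed a); heap: [0-36 FREE]
Op 3: b = malloc(2) -> b = 0; heap: [0-1 ALLOC][2-36 FREE]
malloc(12): first-fit scan over [0-1 ALLOC][2-36 FREE] -> 2

Answer: 2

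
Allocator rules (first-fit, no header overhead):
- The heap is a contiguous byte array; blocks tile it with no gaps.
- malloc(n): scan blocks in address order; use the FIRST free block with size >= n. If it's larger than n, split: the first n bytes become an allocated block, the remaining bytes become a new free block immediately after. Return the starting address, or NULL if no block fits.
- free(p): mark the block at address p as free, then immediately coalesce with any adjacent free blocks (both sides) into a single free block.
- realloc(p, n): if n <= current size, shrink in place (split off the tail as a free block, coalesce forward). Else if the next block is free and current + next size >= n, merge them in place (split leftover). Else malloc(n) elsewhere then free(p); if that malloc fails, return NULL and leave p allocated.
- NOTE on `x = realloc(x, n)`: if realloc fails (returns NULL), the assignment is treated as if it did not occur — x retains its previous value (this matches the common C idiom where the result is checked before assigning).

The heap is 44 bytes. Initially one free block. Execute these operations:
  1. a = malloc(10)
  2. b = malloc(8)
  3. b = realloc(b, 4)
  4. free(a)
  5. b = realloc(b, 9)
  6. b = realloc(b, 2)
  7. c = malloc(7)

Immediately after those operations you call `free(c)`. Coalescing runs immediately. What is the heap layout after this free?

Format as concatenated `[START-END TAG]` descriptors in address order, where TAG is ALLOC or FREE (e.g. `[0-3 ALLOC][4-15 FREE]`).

Op 1: a = malloc(10) -> a = 0; heap: [0-9 ALLOC][10-43 FREE]
Op 2: b = malloc(8) -> b = 10; heap: [0-9 ALLOC][10-17 ALLOC][18-43 FREE]
Op 3: b = realloc(b, 4) -> b = 10; heap: [0-9 ALLOC][10-13 ALLOC][14-43 FREE]
Op 4: free(a) -> (freed a); heap: [0-9 FREE][10-13 ALLOC][14-43 FREE]
Op 5: b = realloc(b, 9) -> b = 10; heap: [0-9 FREE][10-18 ALLOC][19-43 FREE]
Op 6: b = realloc(b, 2) -> b = 10; heap: [0-9 FREE][10-11 ALLOC][12-43 FREE]
Op 7: c = malloc(7) -> c = 0; heap: [0-6 ALLOC][7-9 FREE][10-11 ALLOC][12-43 FREE]
free(c): c = 0 -> block [0-6 ALLOC]; mark free, coalesce with adjacent free neighbors -> [0-9 FREE][10-11 ALLOC][12-43 FREE]

Answer: [0-9 FREE][10-11 ALLOC][12-43 FREE]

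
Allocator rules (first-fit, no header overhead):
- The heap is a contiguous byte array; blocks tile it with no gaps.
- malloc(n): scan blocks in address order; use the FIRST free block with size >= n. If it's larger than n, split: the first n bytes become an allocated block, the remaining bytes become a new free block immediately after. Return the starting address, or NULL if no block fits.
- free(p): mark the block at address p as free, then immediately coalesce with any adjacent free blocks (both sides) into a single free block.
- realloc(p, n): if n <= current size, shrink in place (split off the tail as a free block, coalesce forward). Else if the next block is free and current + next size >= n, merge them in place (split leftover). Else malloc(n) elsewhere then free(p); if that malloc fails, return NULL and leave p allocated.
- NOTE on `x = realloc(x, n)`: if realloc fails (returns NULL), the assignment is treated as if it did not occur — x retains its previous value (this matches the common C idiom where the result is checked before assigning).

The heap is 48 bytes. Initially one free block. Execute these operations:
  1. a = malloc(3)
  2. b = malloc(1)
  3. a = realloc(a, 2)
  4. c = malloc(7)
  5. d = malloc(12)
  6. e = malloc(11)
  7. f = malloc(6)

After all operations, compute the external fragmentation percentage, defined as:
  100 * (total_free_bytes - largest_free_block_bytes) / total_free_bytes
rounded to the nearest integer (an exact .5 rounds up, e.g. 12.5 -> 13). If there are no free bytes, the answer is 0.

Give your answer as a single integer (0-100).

Op 1: a = malloc(3) -> a = 0; heap: [0-2 ALLOC][3-47 FREE]
Op 2: b = malloc(1) -> b = 3; heap: [0-2 ALLOC][3-3 ALLOC][4-47 FREE]
Op 3: a = realloc(a, 2) -> a = 0; heap: [0-1 ALLOC][2-2 FREE][3-3 ALLOC][4-47 FREE]
Op 4: c = malloc(7) -> c = 4; heap: [0-1 ALLOC][2-2 FREE][3-3 ALLOC][4-10 ALLOC][11-47 FREE]
Op 5: d = malloc(12) -> d = 11; heap: [0-1 ALLOC][2-2 FREE][3-3 ALLOC][4-10 ALLOC][11-22 ALLOC][23-47 FREE]
Op 6: e = malloc(11) -> e = 23; heap: [0-1 ALLOC][2-2 FREE][3-3 ALLOC][4-10 ALLOC][11-22 ALLOC][23-33 ALLOC][34-47 FREE]
Op 7: f = malloc(6) -> f = 34; heap: [0-1 ALLOC][2-2 FREE][3-3 ALLOC][4-10 ALLOC][11-22 ALLOC][23-33 ALLOC][34-39 ALLOC][40-47 FREE]
Free blocks: [1 8] total_free=9 largest=8 -> 100*(9-8)/9 = 100/9 ≈ 11.111 -> rounds to 11

Answer: 11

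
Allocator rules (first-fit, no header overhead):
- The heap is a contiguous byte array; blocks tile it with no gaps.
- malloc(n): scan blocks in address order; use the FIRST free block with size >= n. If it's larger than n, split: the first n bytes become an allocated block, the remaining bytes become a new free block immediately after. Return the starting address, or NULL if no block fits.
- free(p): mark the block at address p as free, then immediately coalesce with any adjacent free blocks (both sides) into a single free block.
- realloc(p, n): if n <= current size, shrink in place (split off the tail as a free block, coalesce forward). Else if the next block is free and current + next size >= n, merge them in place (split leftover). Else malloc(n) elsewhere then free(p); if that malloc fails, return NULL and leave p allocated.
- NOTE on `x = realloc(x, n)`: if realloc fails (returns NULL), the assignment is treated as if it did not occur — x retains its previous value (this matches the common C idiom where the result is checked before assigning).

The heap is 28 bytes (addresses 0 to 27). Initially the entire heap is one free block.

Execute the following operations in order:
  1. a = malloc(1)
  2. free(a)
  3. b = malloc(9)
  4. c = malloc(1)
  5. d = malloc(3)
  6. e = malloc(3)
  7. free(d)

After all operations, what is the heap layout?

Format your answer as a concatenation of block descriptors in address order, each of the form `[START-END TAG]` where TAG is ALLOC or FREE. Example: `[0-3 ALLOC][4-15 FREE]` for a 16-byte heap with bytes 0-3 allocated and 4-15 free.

Answer: [0-8 ALLOC][9-9 ALLOC][10-12 FREE][13-15 ALLOC][16-27 FREE]

Derivation:
Op 1: a = malloc(1) -> a = 0; heap: [0-0 ALLOC][1-27 FREE]
Op 2: free(a) -> (freed a); heap: [0-27 FREE]
Op 3: b = malloc(9) -> b = 0; heap: [0-8 ALLOC][9-27 FREE]
Op 4: c = malloc(1) -> c = 9; heap: [0-8 ALLOC][9-9 ALLOC][10-27 FREE]
Op 5: d = malloc(3) -> d = 10; heap: [0-8 ALLOC][9-9 ALLOC][10-12 ALLOC][13-27 FREE]
Op 6: e = malloc(3) -> e = 13; heap: [0-8 ALLOC][9-9 ALLOC][10-12 ALLOC][13-15 ALLOC][16-27 FREE]
Op 7: free(d) -> (freed d); heap: [0-8 ALLOC][9-9 ALLOC][10-12 FREE][13-15 ALLOC][16-27 FREE]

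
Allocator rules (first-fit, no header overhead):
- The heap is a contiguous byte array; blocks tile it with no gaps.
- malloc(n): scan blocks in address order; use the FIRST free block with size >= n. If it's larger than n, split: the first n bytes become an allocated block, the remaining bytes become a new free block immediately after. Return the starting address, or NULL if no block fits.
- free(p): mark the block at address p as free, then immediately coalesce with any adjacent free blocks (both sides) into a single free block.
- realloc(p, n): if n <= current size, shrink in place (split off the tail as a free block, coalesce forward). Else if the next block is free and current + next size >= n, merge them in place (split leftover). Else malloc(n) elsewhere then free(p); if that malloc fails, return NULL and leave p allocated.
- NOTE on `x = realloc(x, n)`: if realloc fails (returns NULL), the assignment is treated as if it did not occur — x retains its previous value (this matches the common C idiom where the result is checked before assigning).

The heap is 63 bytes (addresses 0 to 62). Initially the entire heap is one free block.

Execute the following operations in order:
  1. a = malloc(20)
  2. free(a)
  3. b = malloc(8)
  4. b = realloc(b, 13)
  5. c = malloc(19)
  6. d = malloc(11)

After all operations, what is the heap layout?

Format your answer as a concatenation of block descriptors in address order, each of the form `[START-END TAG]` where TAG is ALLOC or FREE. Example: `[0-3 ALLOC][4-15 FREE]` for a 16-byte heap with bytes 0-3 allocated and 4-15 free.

Op 1: a = malloc(20) -> a = 0; heap: [0-19 ALLOC][20-62 FREE]
Op 2: free(a) -> (freed a); heap: [0-62 FREE]
Op 3: b = malloc(8) -> b = 0; heap: [0-7 ALLOC][8-62 FREE]
Op 4: b = realloc(b, 13) -> b = 0; heap: [0-12 ALLOC][13-62 FREE]
Op 5: c = malloc(19) -> c = 13; heap: [0-12 ALLOC][13-31 ALLOC][32-62 FREE]
Op 6: d = malloc(11) -> d = 32; heap: [0-12 ALLOC][13-31 ALLOC][32-42 ALLOC][43-62 FREE]

Answer: [0-12 ALLOC][13-31 ALLOC][32-42 ALLOC][43-62 FREE]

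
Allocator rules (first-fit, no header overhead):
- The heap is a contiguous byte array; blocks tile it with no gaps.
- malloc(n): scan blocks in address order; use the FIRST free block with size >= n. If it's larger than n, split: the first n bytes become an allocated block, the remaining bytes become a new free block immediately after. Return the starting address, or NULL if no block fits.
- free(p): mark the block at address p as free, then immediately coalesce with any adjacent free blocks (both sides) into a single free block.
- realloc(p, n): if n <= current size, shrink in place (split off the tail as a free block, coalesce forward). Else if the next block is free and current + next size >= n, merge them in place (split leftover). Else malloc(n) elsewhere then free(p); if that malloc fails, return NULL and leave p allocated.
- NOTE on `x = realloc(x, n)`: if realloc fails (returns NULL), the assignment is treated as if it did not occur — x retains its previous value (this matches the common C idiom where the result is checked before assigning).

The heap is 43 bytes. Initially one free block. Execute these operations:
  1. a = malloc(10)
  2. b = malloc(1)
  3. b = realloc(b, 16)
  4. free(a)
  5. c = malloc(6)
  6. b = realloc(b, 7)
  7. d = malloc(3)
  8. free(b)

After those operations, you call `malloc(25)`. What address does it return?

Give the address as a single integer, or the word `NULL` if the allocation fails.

Answer: 9

Derivation:
Op 1: a = malloc(10) -> a = 0; heap: [0-9 ALLOC][10-42 FREE]
Op 2: b = malloc(1) -> b = 10; heap: [0-9 ALLOC][10-10 ALLOC][11-42 FREE]
Op 3: b = realloc(b, 16) -> b = 10; heap: [0-9 ALLOC][10-25 ALLOC][26-42 FREE]
Op 4: free(a) -> (freed a); heap: [0-9 FREE][10-25 ALLOC][26-42 FREE]
Op 5: c = malloc(6) -> c = 0; heap: [0-5 ALLOC][6-9 FREE][10-25 ALLOC][26-42 FREE]
Op 6: b = realloc(b, 7) -> b = 10; heap: [0-5 ALLOC][6-9 FREE][10-16 ALLOC][17-42 FREE]
Op 7: d = malloc(3) -> d = 6; heap: [0-5 ALLOC][6-8 ALLOC][9-9 FREE][10-16 ALLOC][17-42 FREE]
Op 8: free(b) -> (freed b); heap: [0-5 ALLOC][6-8 ALLOC][9-42 FREE]
malloc(25): first-fit scan over [0-5 ALLOC][6-8 ALLOC][9-42 FREE] -> 9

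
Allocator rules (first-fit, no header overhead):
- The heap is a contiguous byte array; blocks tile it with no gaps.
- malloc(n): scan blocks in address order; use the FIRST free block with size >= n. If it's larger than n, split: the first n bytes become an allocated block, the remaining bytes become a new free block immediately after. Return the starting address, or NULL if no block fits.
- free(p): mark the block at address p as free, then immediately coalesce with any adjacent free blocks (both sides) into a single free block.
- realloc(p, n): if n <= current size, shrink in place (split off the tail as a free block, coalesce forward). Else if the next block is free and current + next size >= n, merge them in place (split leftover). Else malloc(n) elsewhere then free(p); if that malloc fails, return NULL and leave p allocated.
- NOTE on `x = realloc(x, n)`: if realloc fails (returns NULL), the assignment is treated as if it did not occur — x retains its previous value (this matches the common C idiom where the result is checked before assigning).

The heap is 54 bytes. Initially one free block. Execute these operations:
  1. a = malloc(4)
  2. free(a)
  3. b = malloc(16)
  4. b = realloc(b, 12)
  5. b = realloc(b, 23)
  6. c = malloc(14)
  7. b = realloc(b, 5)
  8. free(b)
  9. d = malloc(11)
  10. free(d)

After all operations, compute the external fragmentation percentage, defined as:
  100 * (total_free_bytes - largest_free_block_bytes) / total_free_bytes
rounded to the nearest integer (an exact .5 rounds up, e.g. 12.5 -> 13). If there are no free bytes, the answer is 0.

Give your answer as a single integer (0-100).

Op 1: a = malloc(4) -> a = 0; heap: [0-3 ALLOC][4-53 FREE]
Op 2: free(a) -> (freed a); heap: [0-53 FREE]
Op 3: b = malloc(16) -> b = 0; heap: [0-15 ALLOC][16-53 FREE]
Op 4: b = realloc(b, 12) -> b = 0; heap: [0-11 ALLOC][12-53 FREE]
Op 5: b = realloc(b, 23) -> b = 0; heap: [0-22 ALLOC][23-53 FREE]
Op 6: c = malloc(14) -> c = 23; heap: [0-22 ALLOC][23-36 ALLOC][37-53 FREE]
Op 7: b = realloc(b, 5) -> b = 0; heap: [0-4 ALLOC][5-22 FREE][23-36 ALLOC][37-53 FREE]
Op 8: free(b) -> (freed b); heap: [0-22 FREE][23-36 ALLOC][37-53 FREE]
Op 9: d = malloc(11) -> d = 0; heap: [0-10 ALLOC][11-22 FREE][23-36 ALLOC][37-53 FREE]
Op 10: free(d) -> (freed d); heap: [0-22 FREE][23-36 ALLOC][37-53 FREE]
Free blocks: [23 17] total_free=40 largest=23 -> 100*(40-23)/40 = 1700/40 = 42.5 -> rounds to 43

Answer: 43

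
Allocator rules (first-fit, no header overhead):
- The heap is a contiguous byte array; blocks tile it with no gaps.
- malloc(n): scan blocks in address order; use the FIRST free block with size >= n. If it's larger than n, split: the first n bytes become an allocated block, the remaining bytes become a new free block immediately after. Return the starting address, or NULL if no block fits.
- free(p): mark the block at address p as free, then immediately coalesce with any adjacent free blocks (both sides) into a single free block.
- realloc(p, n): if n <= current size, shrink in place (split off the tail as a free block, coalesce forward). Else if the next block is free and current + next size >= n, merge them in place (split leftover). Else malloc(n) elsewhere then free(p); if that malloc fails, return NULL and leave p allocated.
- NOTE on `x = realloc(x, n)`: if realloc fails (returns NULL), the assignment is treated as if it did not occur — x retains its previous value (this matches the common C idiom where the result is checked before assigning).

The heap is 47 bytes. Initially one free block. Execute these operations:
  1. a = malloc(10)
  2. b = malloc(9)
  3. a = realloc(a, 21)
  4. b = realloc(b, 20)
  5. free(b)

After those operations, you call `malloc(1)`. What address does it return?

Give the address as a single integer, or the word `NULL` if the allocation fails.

Answer: 0

Derivation:
Op 1: a = malloc(10) -> a = 0; heap: [0-9 ALLOC][10-46 FREE]
Op 2: b = malloc(9) -> b = 10; heap: [0-9 ALLOC][10-18 ALLOC][19-46 FREE]
Op 3: a = realloc(a, 21) -> a = 19; heap: [0-9 FREE][10-18 ALLOC][19-39 ALLOC][40-46 FREE]
Op 4: b = realloc(b, 20) -> NULL (b unchanged); heap: [0-9 FREE][10-18 ALLOC][19-39 ALLOC][40-46 FREE]
Op 5: free(b) -> (freed b); heap: [0-18 FREE][19-39 ALLOC][40-46 FREE]
malloc(1): first-fit scan over [0-18 FREE][19-39 ALLOC][40-46 FREE] -> 0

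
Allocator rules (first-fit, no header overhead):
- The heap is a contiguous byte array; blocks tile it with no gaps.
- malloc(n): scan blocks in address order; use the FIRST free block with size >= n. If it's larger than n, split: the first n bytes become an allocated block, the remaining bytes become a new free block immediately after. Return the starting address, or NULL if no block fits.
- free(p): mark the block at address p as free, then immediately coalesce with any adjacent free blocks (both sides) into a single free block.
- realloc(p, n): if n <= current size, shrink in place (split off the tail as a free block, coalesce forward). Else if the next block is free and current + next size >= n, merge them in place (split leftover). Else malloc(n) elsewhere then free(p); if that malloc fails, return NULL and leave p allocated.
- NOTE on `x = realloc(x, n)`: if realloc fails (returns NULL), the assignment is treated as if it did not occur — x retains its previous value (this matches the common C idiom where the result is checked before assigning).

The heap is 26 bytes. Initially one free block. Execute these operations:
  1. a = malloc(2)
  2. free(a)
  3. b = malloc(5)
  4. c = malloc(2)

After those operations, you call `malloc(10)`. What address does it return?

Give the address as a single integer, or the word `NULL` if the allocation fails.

Answer: 7

Derivation:
Op 1: a = malloc(2) -> a = 0; heap: [0-1 ALLOC][2-25 FREE]
Op 2: free(a) -> (freed a); heap: [0-25 FREE]
Op 3: b = malloc(5) -> b = 0; heap: [0-4 ALLOC][5-25 FREE]
Op 4: c = malloc(2) -> c = 5; heap: [0-4 ALLOC][5-6 ALLOC][7-25 FREE]
malloc(10): first-fit scan over [0-4 ALLOC][5-6 ALLOC][7-25 FREE] -> 7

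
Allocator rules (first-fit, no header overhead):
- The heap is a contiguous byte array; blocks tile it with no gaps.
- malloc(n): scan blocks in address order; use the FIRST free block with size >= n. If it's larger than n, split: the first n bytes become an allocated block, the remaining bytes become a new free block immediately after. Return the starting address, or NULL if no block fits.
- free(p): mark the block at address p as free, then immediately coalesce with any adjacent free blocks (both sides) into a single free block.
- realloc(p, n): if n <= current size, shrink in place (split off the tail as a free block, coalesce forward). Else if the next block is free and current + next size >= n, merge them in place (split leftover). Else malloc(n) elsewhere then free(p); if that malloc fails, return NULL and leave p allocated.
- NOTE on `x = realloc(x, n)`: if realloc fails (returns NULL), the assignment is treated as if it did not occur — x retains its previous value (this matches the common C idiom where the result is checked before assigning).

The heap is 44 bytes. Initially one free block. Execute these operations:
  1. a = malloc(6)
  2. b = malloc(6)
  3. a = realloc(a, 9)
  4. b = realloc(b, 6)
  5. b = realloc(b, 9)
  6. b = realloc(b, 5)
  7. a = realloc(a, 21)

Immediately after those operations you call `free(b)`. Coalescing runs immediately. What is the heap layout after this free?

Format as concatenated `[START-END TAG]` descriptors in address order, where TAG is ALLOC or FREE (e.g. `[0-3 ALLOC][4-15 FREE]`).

Op 1: a = malloc(6) -> a = 0; heap: [0-5 ALLOC][6-43 FREE]
Op 2: b = malloc(6) -> b = 6; heap: [0-5 ALLOC][6-11 ALLOC][12-43 FREE]
Op 3: a = realloc(a, 9) -> a = 12; heap: [0-5 FREE][6-11 ALLOC][12-20 ALLOC][21-43 FREE]
Op 4: b = realloc(b, 6) -> b = 6; heap: [0-5 FREE][6-11 ALLOC][12-20 ALLOC][21-43 FREE]
Op 5: b = realloc(b, 9) -> b = 21; heap: [0-11 FREE][12-20 ALLOC][21-29 ALLOC][30-43 FREE]
Op 6: b = realloc(b, 5) -> b = 21; heap: [0-11 FREE][12-20 ALLOC][21-25 ALLOC][26-43 FREE]
Op 7: a = realloc(a, 21) -> NULL (a unchanged); heap: [0-11 FREE][12-20 ALLOC][21-25 ALLOC][26-43 FREE]
free(b): b = 21 -> block [21-25 ALLOC]; mark free, coalesce with adjacent free neighbors -> [0-11 FREE][12-20 ALLOC][21-43 FREE]

Answer: [0-11 FREE][12-20 ALLOC][21-43 FREE]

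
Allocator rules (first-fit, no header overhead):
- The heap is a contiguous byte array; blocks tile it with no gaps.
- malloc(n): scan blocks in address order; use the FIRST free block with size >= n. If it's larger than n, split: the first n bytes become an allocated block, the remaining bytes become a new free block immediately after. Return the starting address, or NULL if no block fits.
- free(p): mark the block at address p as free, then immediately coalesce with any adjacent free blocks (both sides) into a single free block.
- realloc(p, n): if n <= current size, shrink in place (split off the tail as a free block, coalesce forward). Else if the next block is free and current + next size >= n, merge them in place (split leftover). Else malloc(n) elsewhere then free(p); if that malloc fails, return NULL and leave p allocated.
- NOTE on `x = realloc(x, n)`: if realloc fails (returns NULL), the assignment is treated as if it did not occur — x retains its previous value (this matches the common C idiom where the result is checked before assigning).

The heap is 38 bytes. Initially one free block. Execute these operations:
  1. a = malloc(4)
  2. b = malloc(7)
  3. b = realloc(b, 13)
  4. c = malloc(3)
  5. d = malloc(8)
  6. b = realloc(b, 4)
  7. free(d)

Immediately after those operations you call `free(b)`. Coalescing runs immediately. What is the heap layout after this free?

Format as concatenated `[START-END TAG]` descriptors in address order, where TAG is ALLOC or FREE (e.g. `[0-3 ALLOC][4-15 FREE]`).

Op 1: a = malloc(4) -> a = 0; heap: [0-3 ALLOC][4-37 FREE]
Op 2: b = malloc(7) -> b = 4; heap: [0-3 ALLOC][4-10 ALLOC][11-37 FREE]
Op 3: b = realloc(b, 13) -> b = 4; heap: [0-3 ALLOC][4-16 ALLOC][17-37 FREE]
Op 4: c = malloc(3) -> c = 17; heap: [0-3 ALLOC][4-16 ALLOC][17-19 ALLOC][20-37 FREE]
Op 5: d = malloc(8) -> d = 20; heap: [0-3 ALLOC][4-16 ALLOC][17-19 ALLOC][20-27 ALLOC][28-37 FREE]
Op 6: b = realloc(b, 4) -> b = 4; heap: [0-3 ALLOC][4-7 ALLOC][8-16 FREE][17-19 ALLOC][20-27 ALLOC][28-37 FREE]
Op 7: free(d) -> (freed d); heap: [0-3 ALLOC][4-7 ALLOC][8-16 FREE][17-19 ALLOC][20-37 FREE]
free(b): b = 4 -> block [4-7 ALLOC]; mark free, coalesce with adjacent free neighbors -> [0-3 ALLOC][4-16 FREE][17-19 ALLOC][20-37 FREE]

Answer: [0-3 ALLOC][4-16 FREE][17-19 ALLOC][20-37 FREE]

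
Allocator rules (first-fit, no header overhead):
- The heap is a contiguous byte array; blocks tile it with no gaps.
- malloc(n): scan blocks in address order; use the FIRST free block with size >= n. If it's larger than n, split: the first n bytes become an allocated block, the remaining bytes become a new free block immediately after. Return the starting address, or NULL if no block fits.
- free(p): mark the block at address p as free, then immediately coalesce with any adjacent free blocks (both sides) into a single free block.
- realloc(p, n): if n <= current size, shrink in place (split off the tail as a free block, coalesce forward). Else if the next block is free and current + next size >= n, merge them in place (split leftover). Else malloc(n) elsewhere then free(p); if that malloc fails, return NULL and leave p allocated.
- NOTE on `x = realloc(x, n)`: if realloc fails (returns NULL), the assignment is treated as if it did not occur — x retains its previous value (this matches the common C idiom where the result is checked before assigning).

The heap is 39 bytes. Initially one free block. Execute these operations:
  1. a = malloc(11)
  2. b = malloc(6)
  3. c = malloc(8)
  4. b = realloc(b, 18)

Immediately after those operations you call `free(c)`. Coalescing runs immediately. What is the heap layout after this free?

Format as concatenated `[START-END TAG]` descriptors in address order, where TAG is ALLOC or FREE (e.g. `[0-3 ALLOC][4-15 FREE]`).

Op 1: a = malloc(11) -> a = 0; heap: [0-10 ALLOC][11-38 FREE]
Op 2: b = malloc(6) -> b = 11; heap: [0-10 ALLOC][11-16 ALLOC][17-38 FREE]
Op 3: c = malloc(8) -> c = 17; heap: [0-10 ALLOC][11-16 ALLOC][17-24 ALLOC][25-38 FREE]
Op 4: b = realloc(b, 18) -> NULL (b unchanged); heap: [0-10 ALLOC][11-16 ALLOC][17-24 ALLOC][25-38 FREE]
free(c): c = 17 -> block [17-24 ALLOC]; mark free, coalesce with adjacent free neighbors -> [0-10 ALLOC][11-16 ALLOC][17-38 FREE]

Answer: [0-10 ALLOC][11-16 ALLOC][17-38 FREE]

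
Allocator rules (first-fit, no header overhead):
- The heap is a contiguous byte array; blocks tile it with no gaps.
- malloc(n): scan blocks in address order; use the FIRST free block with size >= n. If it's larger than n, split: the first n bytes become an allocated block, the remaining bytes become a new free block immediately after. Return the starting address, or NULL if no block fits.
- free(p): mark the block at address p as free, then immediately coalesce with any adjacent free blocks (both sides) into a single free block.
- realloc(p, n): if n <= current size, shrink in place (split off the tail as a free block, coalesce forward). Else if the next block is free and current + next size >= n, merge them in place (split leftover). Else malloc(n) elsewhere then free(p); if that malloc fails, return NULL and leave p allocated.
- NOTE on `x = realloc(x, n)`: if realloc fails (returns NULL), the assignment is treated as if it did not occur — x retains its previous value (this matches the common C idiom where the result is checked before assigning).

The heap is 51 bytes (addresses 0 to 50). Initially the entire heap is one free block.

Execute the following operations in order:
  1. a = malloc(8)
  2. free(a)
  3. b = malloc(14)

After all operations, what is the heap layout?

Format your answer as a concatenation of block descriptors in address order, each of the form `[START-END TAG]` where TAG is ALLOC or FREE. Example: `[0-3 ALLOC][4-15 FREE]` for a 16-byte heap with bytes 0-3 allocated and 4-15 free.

Answer: [0-13 ALLOC][14-50 FREE]

Derivation:
Op 1: a = malloc(8) -> a = 0; heap: [0-7 ALLOC][8-50 FREE]
Op 2: free(a) -> (freed a); heap: [0-50 FREE]
Op 3: b = malloc(14) -> b = 0; heap: [0-13 ALLOC][14-50 FREE]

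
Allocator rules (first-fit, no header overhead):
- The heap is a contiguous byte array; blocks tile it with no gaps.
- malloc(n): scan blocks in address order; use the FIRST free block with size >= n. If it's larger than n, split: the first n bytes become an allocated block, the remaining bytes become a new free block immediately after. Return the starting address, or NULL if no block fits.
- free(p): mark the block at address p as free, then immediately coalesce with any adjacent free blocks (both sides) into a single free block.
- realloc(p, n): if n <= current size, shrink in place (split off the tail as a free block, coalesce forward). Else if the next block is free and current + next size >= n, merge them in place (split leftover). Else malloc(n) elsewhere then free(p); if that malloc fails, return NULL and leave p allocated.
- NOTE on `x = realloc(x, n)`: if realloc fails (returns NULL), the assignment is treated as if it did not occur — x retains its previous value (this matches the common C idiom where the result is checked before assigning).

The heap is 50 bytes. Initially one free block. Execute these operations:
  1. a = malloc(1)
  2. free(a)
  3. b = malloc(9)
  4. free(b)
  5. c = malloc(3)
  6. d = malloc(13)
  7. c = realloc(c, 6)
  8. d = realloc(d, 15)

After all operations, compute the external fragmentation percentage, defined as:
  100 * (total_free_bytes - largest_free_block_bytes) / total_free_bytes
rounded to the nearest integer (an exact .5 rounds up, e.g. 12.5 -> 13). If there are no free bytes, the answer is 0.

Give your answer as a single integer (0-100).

Op 1: a = malloc(1) -> a = 0; heap: [0-0 ALLOC][1-49 FREE]
Op 2: free(a) -> (freed a); heap: [0-49 FREE]
Op 3: b = malloc(9) -> b = 0; heap: [0-8 ALLOC][9-49 FREE]
Op 4: free(b) -> (freed b); heap: [0-49 FREE]
Op 5: c = malloc(3) -> c = 0; heap: [0-2 ALLOC][3-49 FREE]
Op 6: d = malloc(13) -> d = 3; heap: [0-2 ALLOC][3-15 ALLOC][16-49 FREE]
Op 7: c = realloc(c, 6) -> c = 16; heap: [0-2 FREE][3-15 ALLOC][16-21 ALLOC][22-49 FREE]
Op 8: d = realloc(d, 15) -> d = 22; heap: [0-15 FREE][16-21 ALLOC][22-36 ALLOC][37-49 FREE]
Free blocks: [16 13] total_free=29 largest=16 -> 100*(29-16)/29 = 1300/29 ≈ 44.828 -> rounds to 45

Answer: 45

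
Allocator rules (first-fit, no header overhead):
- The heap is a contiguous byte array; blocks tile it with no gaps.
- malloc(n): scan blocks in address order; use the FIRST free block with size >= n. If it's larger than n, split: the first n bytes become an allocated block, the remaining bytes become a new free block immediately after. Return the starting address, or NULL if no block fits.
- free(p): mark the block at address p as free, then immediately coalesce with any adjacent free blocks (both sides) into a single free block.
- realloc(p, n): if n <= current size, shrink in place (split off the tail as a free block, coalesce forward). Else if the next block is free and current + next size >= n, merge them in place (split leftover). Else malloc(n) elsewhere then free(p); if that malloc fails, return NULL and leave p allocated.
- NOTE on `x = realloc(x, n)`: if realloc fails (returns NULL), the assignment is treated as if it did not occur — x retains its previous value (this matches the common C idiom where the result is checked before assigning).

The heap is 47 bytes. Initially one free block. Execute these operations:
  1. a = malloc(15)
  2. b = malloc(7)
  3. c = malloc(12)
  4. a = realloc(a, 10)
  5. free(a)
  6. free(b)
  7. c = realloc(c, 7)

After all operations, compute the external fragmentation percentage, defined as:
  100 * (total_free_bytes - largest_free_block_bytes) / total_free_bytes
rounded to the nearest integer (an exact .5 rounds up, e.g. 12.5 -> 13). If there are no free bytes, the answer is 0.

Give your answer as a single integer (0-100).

Answer: 45

Derivation:
Op 1: a = malloc(15) -> a = 0; heap: [0-14 ALLOC][15-46 FREE]
Op 2: b = malloc(7) -> b = 15; heap: [0-14 ALLOC][15-21 ALLOC][22-46 FREE]
Op 3: c = malloc(12) -> c = 22; heap: [0-14 ALLOC][15-21 ALLOC][22-33 ALLOC][34-46 FREE]
Op 4: a = realloc(a, 10) -> a = 0; heap: [0-9 ALLOC][10-14 FREE][15-21 ALLOC][22-33 ALLOC][34-46 FREE]
Op 5: free(a) -> (freed a); heap: [0-14 FREE][15-21 ALLOC][22-33 ALLOC][34-46 FREE]
Op 6: free(b) -> (freed b); heap: [0-21 FREE][22-33 ALLOC][34-46 FREE]
Op 7: c = realloc(c, 7) -> c = 22; heap: [0-21 FREE][22-28 ALLOC][29-46 FREE]
Free blocks: [22 18] total_free=40 largest=22 -> 100*(40-22)/40 = 1800/40 = 45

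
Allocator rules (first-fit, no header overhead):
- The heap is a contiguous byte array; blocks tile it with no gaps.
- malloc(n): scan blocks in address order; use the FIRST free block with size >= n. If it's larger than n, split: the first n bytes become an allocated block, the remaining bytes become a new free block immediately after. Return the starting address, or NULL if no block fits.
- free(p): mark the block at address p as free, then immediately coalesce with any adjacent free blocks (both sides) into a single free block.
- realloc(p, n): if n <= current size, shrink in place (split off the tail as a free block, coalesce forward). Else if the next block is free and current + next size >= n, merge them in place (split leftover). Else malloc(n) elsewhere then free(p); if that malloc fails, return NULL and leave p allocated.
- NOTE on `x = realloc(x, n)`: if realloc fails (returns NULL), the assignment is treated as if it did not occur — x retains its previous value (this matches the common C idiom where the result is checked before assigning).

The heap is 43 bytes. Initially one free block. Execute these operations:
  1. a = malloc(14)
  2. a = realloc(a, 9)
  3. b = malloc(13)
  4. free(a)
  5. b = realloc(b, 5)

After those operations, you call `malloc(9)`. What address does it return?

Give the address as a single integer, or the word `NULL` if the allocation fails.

Answer: 0

Derivation:
Op 1: a = malloc(14) -> a = 0; heap: [0-13 ALLOC][14-42 FREE]
Op 2: a = realloc(a, 9) -> a = 0; heap: [0-8 ALLOC][9-42 FREE]
Op 3: b = malloc(13) -> b = 9; heap: [0-8 ALLOC][9-21 ALLOC][22-42 FREE]
Op 4: free(a) -> (freed a); heap: [0-8 FREE][9-21 ALLOC][22-42 FREE]
Op 5: b = realloc(b, 5) -> b = 9; heap: [0-8 FREE][9-13 ALLOC][14-42 FREE]
malloc(9): first-fit scan over [0-8 FREE][9-13 ALLOC][14-42 FREE] -> 0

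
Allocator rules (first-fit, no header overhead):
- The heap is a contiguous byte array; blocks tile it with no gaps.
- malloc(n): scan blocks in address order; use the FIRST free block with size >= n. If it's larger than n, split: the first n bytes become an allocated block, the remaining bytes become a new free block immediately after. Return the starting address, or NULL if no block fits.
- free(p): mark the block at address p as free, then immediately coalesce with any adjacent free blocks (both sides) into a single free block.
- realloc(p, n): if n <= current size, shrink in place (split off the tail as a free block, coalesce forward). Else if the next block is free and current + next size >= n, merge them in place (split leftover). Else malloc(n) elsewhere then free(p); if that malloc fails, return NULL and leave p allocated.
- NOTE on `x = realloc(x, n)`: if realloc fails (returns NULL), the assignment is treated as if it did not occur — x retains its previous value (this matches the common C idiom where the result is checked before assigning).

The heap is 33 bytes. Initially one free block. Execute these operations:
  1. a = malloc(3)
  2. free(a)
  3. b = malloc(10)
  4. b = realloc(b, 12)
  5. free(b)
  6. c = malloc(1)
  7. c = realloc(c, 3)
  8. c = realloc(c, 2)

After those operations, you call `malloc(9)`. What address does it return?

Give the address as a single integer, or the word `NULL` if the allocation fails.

Op 1: a = malloc(3) -> a = 0; heap: [0-2 ALLOC][3-32 FREE]
Op 2: free(a) -> (freed a); heap: [0-32 FREE]
Op 3: b = malloc(10) -> b = 0; heap: [0-9 ALLOC][10-32 FREE]
Op 4: b = realloc(b, 12) -> b = 0; heap: [0-11 ALLOC][12-32 FREE]
Op 5: free(b) -> (freed b); heap: [0-32 FREE]
Op 6: c = malloc(1) -> c = 0; heap: [0-0 ALLOC][1-32 FREE]
Op 7: c = realloc(c, 3) -> c = 0; heap: [0-2 ALLOC][3-32 FREE]
Op 8: c = realloc(c, 2) -> c = 0; heap: [0-1 ALLOC][2-32 FREE]
malloc(9): first-fit scan over [0-1 ALLOC][2-32 FREE] -> 2

Answer: 2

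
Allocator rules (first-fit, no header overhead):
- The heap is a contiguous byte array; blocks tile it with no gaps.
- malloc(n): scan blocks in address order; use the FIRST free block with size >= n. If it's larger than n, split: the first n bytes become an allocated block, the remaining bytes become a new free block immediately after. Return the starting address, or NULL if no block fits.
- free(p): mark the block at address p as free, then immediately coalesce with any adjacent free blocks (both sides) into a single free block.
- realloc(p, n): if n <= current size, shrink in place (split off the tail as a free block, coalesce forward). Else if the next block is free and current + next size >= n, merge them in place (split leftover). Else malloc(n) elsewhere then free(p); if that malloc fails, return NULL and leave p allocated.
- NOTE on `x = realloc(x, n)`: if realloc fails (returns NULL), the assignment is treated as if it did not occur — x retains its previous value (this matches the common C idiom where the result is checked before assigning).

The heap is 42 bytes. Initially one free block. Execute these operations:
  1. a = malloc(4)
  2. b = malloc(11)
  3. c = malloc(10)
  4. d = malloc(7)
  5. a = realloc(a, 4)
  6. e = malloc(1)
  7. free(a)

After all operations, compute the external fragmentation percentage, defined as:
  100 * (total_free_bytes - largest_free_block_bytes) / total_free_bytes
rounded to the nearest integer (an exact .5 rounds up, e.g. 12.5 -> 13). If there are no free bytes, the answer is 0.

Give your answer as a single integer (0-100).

Answer: 31

Derivation:
Op 1: a = malloc(4) -> a = 0; heap: [0-3 ALLOC][4-41 FREE]
Op 2: b = malloc(11) -> b = 4; heap: [0-3 ALLOC][4-14 ALLOC][15-41 FREE]
Op 3: c = malloc(10) -> c = 15; heap: [0-3 ALLOC][4-14 ALLOC][15-24 ALLOC][25-41 FREE]
Op 4: d = malloc(7) -> d = 25; heap: [0-3 ALLOC][4-14 ALLOC][15-24 ALLOC][25-31 ALLOC][32-41 FREE]
Op 5: a = realloc(a, 4) -> a = 0; heap: [0-3 ALLOC][4-14 ALLOC][15-24 ALLOC][25-31 ALLOC][32-41 FREE]
Op 6: e = malloc(1) -> e = 32; heap: [0-3 ALLOC][4-14 ALLOC][15-24 ALLOC][25-31 ALLOC][32-32 ALLOC][33-41 FREE]
Op 7: free(a) -> (freed a); heap: [0-3 FREE][4-14 ALLOC][15-24 ALLOC][25-31 ALLOC][32-32 ALLOC][33-41 FREE]
Free blocks: [4 9] total_free=13 largest=9 -> 100*(13-9)/13 = 400/13 ≈ 30.769 -> rounds to 31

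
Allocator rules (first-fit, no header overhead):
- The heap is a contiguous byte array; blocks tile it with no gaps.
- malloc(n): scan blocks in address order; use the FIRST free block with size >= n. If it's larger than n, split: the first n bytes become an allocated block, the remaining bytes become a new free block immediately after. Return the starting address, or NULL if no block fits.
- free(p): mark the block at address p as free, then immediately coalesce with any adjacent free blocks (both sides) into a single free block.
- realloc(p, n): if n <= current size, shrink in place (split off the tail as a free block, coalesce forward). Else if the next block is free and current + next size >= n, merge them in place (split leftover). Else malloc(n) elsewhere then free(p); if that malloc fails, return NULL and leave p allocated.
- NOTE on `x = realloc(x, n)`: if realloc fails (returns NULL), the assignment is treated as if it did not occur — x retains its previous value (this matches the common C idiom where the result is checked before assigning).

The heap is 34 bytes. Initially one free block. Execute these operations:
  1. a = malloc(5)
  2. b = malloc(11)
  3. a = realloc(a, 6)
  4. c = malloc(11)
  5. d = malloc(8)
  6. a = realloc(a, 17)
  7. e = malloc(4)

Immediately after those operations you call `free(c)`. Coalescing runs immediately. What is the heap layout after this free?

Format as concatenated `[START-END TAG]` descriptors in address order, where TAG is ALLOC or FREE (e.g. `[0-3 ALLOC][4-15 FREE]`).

Op 1: a = malloc(5) -> a = 0; heap: [0-4 ALLOC][5-33 FREE]
Op 2: b = malloc(11) -> b = 5; heap: [0-4 ALLOC][5-15 ALLOC][16-33 FREE]
Op 3: a = realloc(a, 6) -> a = 16; heap: [0-4 FREE][5-15 ALLOC][16-21 ALLOC][22-33 FREE]
Op 4: c = malloc(11) -> c = 22; heap: [0-4 FREE][5-15 ALLOC][16-21 ALLOC][22-32 ALLOC][33-33 FREE]
Op 5: d = malloc(8) -> d = NULL; heap: [0-4 FREE][5-15 ALLOC][16-21 ALLOC][22-32 ALLOC][33-33 FREE]
Op 6: a = realloc(a, 17) -> NULL (a unchanged); heap: [0-4 FREE][5-15 ALLOC][16-21 ALLOC][22-32 ALLOC][33-33 FREE]
Op 7: e = malloc(4) -> e = 0; heap: [0-3 ALLOC][4-4 FREE][5-15 ALLOC][16-21 ALLOC][22-32 ALLOC][33-33 FREE]
free(c): c = 22 -> block [22-32 ALLOC]; mark free, coalesce with adjacent free neighbors -> [0-3 ALLOC][4-4 FREE][5-15 ALLOC][16-21 ALLOC][22-33 FREE]

Answer: [0-3 ALLOC][4-4 FREE][5-15 ALLOC][16-21 ALLOC][22-33 FREE]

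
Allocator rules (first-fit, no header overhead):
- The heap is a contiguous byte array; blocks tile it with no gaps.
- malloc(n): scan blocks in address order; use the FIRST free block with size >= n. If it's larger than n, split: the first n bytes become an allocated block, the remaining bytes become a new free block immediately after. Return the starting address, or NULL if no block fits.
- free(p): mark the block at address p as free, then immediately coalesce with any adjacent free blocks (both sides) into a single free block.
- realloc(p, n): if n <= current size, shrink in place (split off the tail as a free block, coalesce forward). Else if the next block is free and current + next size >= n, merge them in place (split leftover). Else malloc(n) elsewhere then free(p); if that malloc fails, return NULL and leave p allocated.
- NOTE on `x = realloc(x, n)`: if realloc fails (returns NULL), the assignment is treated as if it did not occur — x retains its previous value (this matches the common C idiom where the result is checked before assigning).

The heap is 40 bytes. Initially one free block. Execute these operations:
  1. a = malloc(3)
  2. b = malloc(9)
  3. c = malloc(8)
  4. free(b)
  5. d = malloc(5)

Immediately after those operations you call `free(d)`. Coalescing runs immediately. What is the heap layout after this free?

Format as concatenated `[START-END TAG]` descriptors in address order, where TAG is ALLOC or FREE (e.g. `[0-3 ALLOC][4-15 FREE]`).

Answer: [0-2 ALLOC][3-11 FREE][12-19 ALLOC][20-39 FREE]

Derivation:
Op 1: a = malloc(3) -> a = 0; heap: [0-2 ALLOC][3-39 FREE]
Op 2: b = malloc(9) -> b = 3; heap: [0-2 ALLOC][3-11 ALLOC][12-39 FREE]
Op 3: c = malloc(8) -> c = 12; heap: [0-2 ALLOC][3-11 ALLOC][12-19 ALLOC][20-39 FREE]
Op 4: free(b) -> (freed b); heap: [0-2 ALLOC][3-11 FREE][12-19 ALLOC][20-39 FREE]
Op 5: d = malloc(5) -> d = 3; heap: [0-2 ALLOC][3-7 ALLOC][8-11 FREE][12-19 ALLOC][20-39 FREE]
free(d): d = 3 -> block [3-7 ALLOC]; mark free, coalesce with adjacent free neighbors -> [0-2 ALLOC][3-11 FREE][12-19 ALLOC][20-39 FREE]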